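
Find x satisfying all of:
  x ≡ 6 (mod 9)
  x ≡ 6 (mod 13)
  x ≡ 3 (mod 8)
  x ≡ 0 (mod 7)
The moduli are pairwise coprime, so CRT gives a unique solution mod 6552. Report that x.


Product of moduli M = 9 · 13 · 8 · 7 = 6552.
Merge one congruence at a time:
  Start: x ≡ 6 (mod 9).
  Combine with x ≡ 6 (mod 13); new modulus lcm = 117.
    Write x = 6 + 9·t and substitute into x ≡ 6 (mod 13): 9·t ≡ 6 − 6 = 0 (mod 13).
    The inverse of 9 mod 13 is 3 (since 9·3 = 27 = 2·13 + 1), so t ≡ 3·0 = 0 ≡ 0 (mod 13).
    Then x = 6 + 9·0 = 6, valid modulo lcm(9, 13) = 117: x ≡ 6 (mod 117).
  Combine with x ≡ 3 (mod 8); new modulus lcm = 936.
    Write x = 6 + 117·t and substitute into x ≡ 3 (mod 8): 117·t ≡ 3 − 6 = -3 (mod 8).
    Reduce coefficients mod 8: 5·t ≡ 5 (mod 8).
    The inverse of 5 mod 8 is 5 (since 5·5 = 25 = 3·8 + 1), so t ≡ 5·5 = 25 ≡ 1 (mod 8).
    Then x = 6 + 117·1 = 123, valid modulo lcm(117, 8) = 936: x ≡ 123 (mod 936).
  Combine with x ≡ 0 (mod 7); new modulus lcm = 6552.
    Write x = 123 + 936·t and substitute into x ≡ 0 (mod 7): 936·t ≡ 0 − 123 = -123 (mod 7).
    Reduce coefficients mod 7: 5·t ≡ 3 (mod 7).
    The inverse of 5 mod 7 is 3 (since 5·3 = 15 = 2·7 + 1), so t ≡ 3·3 = 9 ≡ 2 (mod 7).
    Then x = 123 + 936·2 = 1995, valid modulo lcm(936, 7) = 6552: x ≡ 1995 (mod 6552).
Verify against each original: 1995 mod 9 = 6, 1995 mod 13 = 6, 1995 mod 8 = 3, 1995 mod 7 = 0.

x ≡ 1995 (mod 6552).


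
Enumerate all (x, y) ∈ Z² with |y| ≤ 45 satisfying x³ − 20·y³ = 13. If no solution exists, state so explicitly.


The equation is x³ - 20y³ = 13. For fixed y, x³ = 20·y³ + 13, so a solution requires the RHS to be a perfect cube.
Strategy: iterate y from -45 to 45, compute RHS = 20·y³ + 13, and check whether it is a (positive or negative) perfect cube.
Check small values of y:
  y = 0: RHS = 13 is not a perfect cube.
  y = 1: RHS = 33 is not a perfect cube.
  y = -1: RHS = -7 is not a perfect cube.
  y = 2: RHS = 173 is not a perfect cube.
  y = -2: RHS = -147 is not a perfect cube.
  y = 3: RHS = 553 is not a perfect cube.
  y = -3: RHS = -527 is not a perfect cube.
Continuing the search up to |y| = 45 finds no solutions either.
No (x, y) in the scanned range satisfies the equation.

No integer solutions with |y| ≤ 45.


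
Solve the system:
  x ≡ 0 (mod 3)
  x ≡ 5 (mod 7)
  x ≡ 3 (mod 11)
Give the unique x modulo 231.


Moduli 3, 7, 11 are pairwise coprime; by CRT there is a unique solution modulo M = 3 · 7 · 11 = 231.
Solve pairwise, accumulating the modulus:
  Start with x ≡ 0 (mod 3).
  Combine with x ≡ 5 (mod 7): since gcd(3, 7) = 1, we get a unique residue mod 21.
    Write x = 0 + 3·t and substitute into x ≡ 5 (mod 7): 3·t ≡ 5 − 0 = 5 (mod 7).
    The inverse of 3 mod 7 is 5 (since 3·5 = 15 = 2·7 + 1), so t ≡ 5·5 = 25 ≡ 4 (mod 7).
    Then x = 0 + 3·4 = 12, valid modulo lcm(3, 7) = 21: x ≡ 12 (mod 21).
  Combine with x ≡ 3 (mod 11): since gcd(21, 11) = 1, we get a unique residue mod 231.
    Write x = 12 + 21·t and substitute into x ≡ 3 (mod 11): 21·t ≡ 3 − 12 = -9 (mod 11).
    Reduce coefficients mod 11: 10·t ≡ 2 (mod 11).
    The inverse of 10 mod 11 is 10 (since 10·10 = 100 = 9·11 + 1), so t ≡ 10·2 = 20 ≡ 9 (mod 11).
    Then x = 12 + 21·9 = 201, valid modulo lcm(21, 11) = 231: x ≡ 201 (mod 231).
Verify: 201 mod 3 = 0 ✓, 201 mod 7 = 5 ✓, 201 mod 11 = 3 ✓.

x ≡ 201 (mod 231).


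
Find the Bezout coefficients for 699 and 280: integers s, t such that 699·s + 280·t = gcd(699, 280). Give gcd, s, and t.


Euclidean algorithm on (699, 280) — divide until remainder is 0:
  699 = 2 · 280 + 139
  280 = 2 · 139 + 2
  139 = 69 · 2 + 1
  2 = 2 · 1 + 0
gcd(699, 280) = 1.
Track Bezout coefficients alongside the remainders: start with r₀ = 699 = a·1 + b·0 (s = 1, t = 0) and r₁ = 280 = a·0 + b·1 (s = 0, t = 1); each new remainder r_{k+1} = r_{k-1} − q_k·r_k inherits s_{k+1} = s_{k-1} − q_k·s_k, t_{k+1} = t_{k-1} − q_k·t_k, so r_k = a·s_k + b·t_k at every step:
  q = 2: r = 139, s = 1 − 2·0 = 1, t = 0 − 2·1 = -2  (check: 699·1 + 280·(-2) = 139)
  q = 2: r = 2, s = 0 − 2·1 = -2, t = 1 − 2·(-2) = 5  (check: 699·(-2) + 280·5 = 2)
  q = 69: r = 1, s = 1 − 69·(-2) = 139, t = -2 − 69·5 = -347  (check: 699·139 + 280·(-347) = 1)
The row with r = 1 (the gcd) gives the Bezout coefficients s = 139, t = -347.
Result: 699 · (139) + 280 · (-347) = 1.

gcd(699, 280) = 1; s = 139, t = -347 (check: 699·139 + 280·(-347) = 1).


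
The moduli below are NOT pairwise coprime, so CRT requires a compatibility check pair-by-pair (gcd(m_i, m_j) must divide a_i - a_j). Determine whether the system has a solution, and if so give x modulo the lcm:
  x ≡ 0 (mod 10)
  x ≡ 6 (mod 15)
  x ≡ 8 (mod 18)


Moduli 10, 15, 18 are not pairwise coprime, so CRT works modulo lcm(m_i) when all pairwise compatibility conditions hold.
Pairwise compatibility: gcd(m_i, m_j) must divide a_i - a_j for every pair.
Merge one congruence at a time:
  Start: x ≡ 0 (mod 10).
  Combine with x ≡ 6 (mod 15): gcd(10, 15) = 5, and 6 - 0 = 6 is NOT divisible by 5.
    ⇒ system is inconsistent (no integer solution).

No solution (the system is inconsistent).


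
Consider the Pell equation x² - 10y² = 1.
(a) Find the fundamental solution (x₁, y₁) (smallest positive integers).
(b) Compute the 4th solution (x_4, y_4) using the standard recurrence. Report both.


Step 1: Find the fundamental solution (x₁, y₁) of x² - 10y² = 1.
  Expand √10 as a continued fraction. a₀ = ⌊√10⌋ = 3; iterate m_{k+1} = d_k·a_k − m_k, d_{k+1} = (10 − m_{k+1}²)/d_k, a_{k+1} = ⌊(a₀ + m_{k+1})/d_{k+1}⌋ (starting m₀ = 0, d₀ = 1), with convergents p_k = a_k·p_{k-1} + p_{k-2}, q_k = a_k·q_{k-1} + q_{k-2} (p₋₁ = 1, q₋₁ = 0):
  k = 0: a₀ = 3; p₀/q₀ = 3/1; p₀² − 10·q₀² = 9 − 10 = -1.
  k = 1: m = 3, d = 1, a = ⌊(3 + 3)/1⌋ = 6; p/q = (6·3 + 1)/(6·1 + 0) = 19/6; p² − 10·q² = 361 − 360 = 1.
  The first convergent with p² − 10·q² = 1 gives the fundamental solution (x₁, y₁) = (19, 6).
Step 2: Apply the recurrence (x_{n+1}, y_{n+1}) = (x₁x_n + 10y₁y_n, x₁y_n + y₁x_n) repeatedly.
  From (x_1, y_1) = (19, 6): x_2 = 19·19 + 10·6·6 = 721; y_2 = 19·6 + 6·19 = 228.
  From (x_2, y_2) = (721, 228): x_3 = 19·721 + 10·6·228 = 27379; y_3 = 19·228 + 6·721 = 8658.
  From (x_3, y_3) = (27379, 8658): x_4 = 19·27379 + 10·6·8658 = 1039681; y_4 = 19·8658 + 6·27379 = 328776.
Step 3: Verify x_4² - 10·y_4² = 1080936581761 - 1080936581760 = 1 (should be 1). ✓

(x_1, y_1) = (19, 6); (x_4, y_4) = (1039681, 328776).


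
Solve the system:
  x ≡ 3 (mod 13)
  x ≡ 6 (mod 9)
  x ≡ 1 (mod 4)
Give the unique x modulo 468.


Moduli 13, 9, 4 are pairwise coprime; by CRT there is a unique solution modulo M = 13 · 9 · 4 = 468.
Solve pairwise, accumulating the modulus:
  Start with x ≡ 3 (mod 13).
  Combine with x ≡ 6 (mod 9): since gcd(13, 9) = 1, we get a unique residue mod 117.
    Write x = 3 + 13·t and substitute into x ≡ 6 (mod 9): 13·t ≡ 6 − 3 = 3 (mod 9).
    Reduce coefficients mod 9: 4·t ≡ 3 (mod 9).
    The inverse of 4 mod 9 is 7 (since 4·7 = 28 = 3·9 + 1), so t ≡ 7·3 = 21 ≡ 3 (mod 9).
    Then x = 3 + 13·3 = 42, valid modulo lcm(13, 9) = 117: x ≡ 42 (mod 117).
  Combine with x ≡ 1 (mod 4): since gcd(117, 4) = 1, we get a unique residue mod 468.
    Write x = 42 + 117·t and substitute into x ≡ 1 (mod 4): 117·t ≡ 1 − 42 = -41 (mod 4).
    Reduce coefficients mod 4: 1·t ≡ 3 (mod 4).
    So t ≡ 3 (mod 4).
    Then x = 42 + 117·3 = 393, valid modulo lcm(117, 4) = 468: x ≡ 393 (mod 468).
Verify: 393 mod 13 = 3 ✓, 393 mod 9 = 6 ✓, 393 mod 4 = 1 ✓.

x ≡ 393 (mod 468).


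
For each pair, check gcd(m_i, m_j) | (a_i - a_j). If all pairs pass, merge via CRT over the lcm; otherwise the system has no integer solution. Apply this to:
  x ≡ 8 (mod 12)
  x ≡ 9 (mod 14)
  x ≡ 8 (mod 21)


Moduli 12, 14, 21 are not pairwise coprime, so CRT works modulo lcm(m_i) when all pairwise compatibility conditions hold.
Pairwise compatibility: gcd(m_i, m_j) must divide a_i - a_j for every pair.
Merge one congruence at a time:
  Start: x ≡ 8 (mod 12).
  Combine with x ≡ 9 (mod 14): gcd(12, 14) = 2, and 9 - 8 = 1 is NOT divisible by 2.
    ⇒ system is inconsistent (no integer solution).

No solution (the system is inconsistent).


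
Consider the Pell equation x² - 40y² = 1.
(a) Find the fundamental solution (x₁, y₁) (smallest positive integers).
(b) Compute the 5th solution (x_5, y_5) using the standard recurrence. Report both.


Step 1: Find the fundamental solution (x₁, y₁) of x² - 40y² = 1.
  Expand √40 as a continued fraction. a₀ = ⌊√40⌋ = 6; iterate m_{k+1} = d_k·a_k − m_k, d_{k+1} = (40 − m_{k+1}²)/d_k, a_{k+1} = ⌊(a₀ + m_{k+1})/d_{k+1}⌋ (starting m₀ = 0, d₀ = 1), with convergents p_k = a_k·p_{k-1} + p_{k-2}, q_k = a_k·q_{k-1} + q_{k-2} (p₋₁ = 1, q₋₁ = 0):
  k = 0: a₀ = 6; p₀/q₀ = 6/1; p₀² − 40·q₀² = 36 − 40 = -4.
  k = 1: m = 6, d = 4, a = ⌊(6 + 6)/4⌋ = 3; p/q = (3·6 + 1)/(3·1 + 0) = 19/3; p² − 40·q² = 361 − 360 = 1.
  The first convergent with p² − 40·q² = 1 gives the fundamental solution (x₁, y₁) = (19, 3).
Step 2: Apply the recurrence (x_{n+1}, y_{n+1}) = (x₁x_n + 40y₁y_n, x₁y_n + y₁x_n) repeatedly.
  From (x_1, y_1) = (19, 3): x_2 = 19·19 + 40·3·3 = 721; y_2 = 19·3 + 3·19 = 114.
  From (x_2, y_2) = (721, 114): x_3 = 19·721 + 40·3·114 = 27379; y_3 = 19·114 + 3·721 = 4329.
  From (x_3, y_3) = (27379, 4329): x_4 = 19·27379 + 40·3·4329 = 1039681; y_4 = 19·4329 + 3·27379 = 164388.
  From (x_4, y_4) = (1039681, 164388): x_5 = 19·1039681 + 40·3·164388 = 39480499; y_5 = 19·164388 + 3·1039681 = 6242415.
Step 3: Verify x_5² - 40·y_5² = 1558709801289001 - 1558709801289000 = 1 (should be 1). ✓

(x_1, y_1) = (19, 3); (x_5, y_5) = (39480499, 6242415).


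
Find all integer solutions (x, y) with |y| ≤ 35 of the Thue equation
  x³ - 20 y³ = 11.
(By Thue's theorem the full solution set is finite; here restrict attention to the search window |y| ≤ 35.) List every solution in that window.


The equation is x³ - 20y³ = 11. For fixed y, x³ = 20·y³ + 11, so a solution requires the RHS to be a perfect cube.
Strategy: iterate y from -35 to 35, compute RHS = 20·y³ + 11, and check whether it is a (positive or negative) perfect cube.
Check small values of y:
  y = 0: RHS = 11 is not a perfect cube.
  y = 1: RHS = 31 is not a perfect cube.
  y = -1: RHS = -9 is not a perfect cube.
  y = 2: RHS = 171 is not a perfect cube.
  y = -2: RHS = -149 is not a perfect cube.
  y = 3: RHS = 551 is not a perfect cube.
  y = -3: RHS = -529 is not a perfect cube.
Continuing the search up to |y| = 35 finds no solutions either.
No (x, y) in the scanned range satisfies the equation.

No integer solutions with |y| ≤ 35.


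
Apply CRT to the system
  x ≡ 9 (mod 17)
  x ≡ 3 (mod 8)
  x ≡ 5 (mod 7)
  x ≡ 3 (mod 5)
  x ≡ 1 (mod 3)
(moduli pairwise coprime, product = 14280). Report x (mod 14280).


Product of moduli M = 17 · 8 · 7 · 5 · 3 = 14280.
Merge one congruence at a time:
  Start: x ≡ 9 (mod 17).
  Combine with x ≡ 3 (mod 8); new modulus lcm = 136.
    Write x = 9 + 17·t and substitute into x ≡ 3 (mod 8): 17·t ≡ 3 − 9 = -6 (mod 8).
    Reduce coefficients mod 8: 1·t ≡ 2 (mod 8).
    So t ≡ 2 (mod 8).
    Then x = 9 + 17·2 = 43, valid modulo lcm(17, 8) = 136: x ≡ 43 (mod 136).
  Combine with x ≡ 5 (mod 7); new modulus lcm = 952.
    Write x = 43 + 136·t and substitute into x ≡ 5 (mod 7): 136·t ≡ 5 − 43 = -38 (mod 7).
    Reduce coefficients mod 7: 3·t ≡ 4 (mod 7).
    The inverse of 3 mod 7 is 5 (since 3·5 = 15 = 2·7 + 1), so t ≡ 5·4 = 20 ≡ 6 (mod 7).
    Then x = 43 + 136·6 = 859, valid modulo lcm(136, 7) = 952: x ≡ 859 (mod 952).
  Combine with x ≡ 3 (mod 5); new modulus lcm = 4760.
    Write x = 859 + 952·t and substitute into x ≡ 3 (mod 5): 952·t ≡ 3 − 859 = -856 (mod 5).
    Reduce coefficients mod 5: 2·t ≡ 4 (mod 5).
    The inverse of 2 mod 5 is 3 (since 2·3 = 6 = 1·5 + 1), so t ≡ 3·4 = 12 ≡ 2 (mod 5).
    Then x = 859 + 952·2 = 2763, valid modulo lcm(952, 5) = 4760: x ≡ 2763 (mod 4760).
  Combine with x ≡ 1 (mod 3); new modulus lcm = 14280.
    Write x = 2763 + 4760·t and substitute into x ≡ 1 (mod 3): 4760·t ≡ 1 − 2763 = -2762 (mod 3).
    Reduce coefficients mod 3: 2·t ≡ 1 (mod 3).
    The inverse of 2 mod 3 is 2 (since 2·2 = 4 = 1·3 + 1), so t ≡ 2·1 = 2 ≡ 2 (mod 3).
    Then x = 2763 + 4760·2 = 12283, valid modulo lcm(4760, 3) = 14280: x ≡ 12283 (mod 14280).
Verify against each original: 12283 mod 17 = 9, 12283 mod 8 = 3, 12283 mod 7 = 5, 12283 mod 5 = 3, 12283 mod 3 = 1.

x ≡ 12283 (mod 14280).


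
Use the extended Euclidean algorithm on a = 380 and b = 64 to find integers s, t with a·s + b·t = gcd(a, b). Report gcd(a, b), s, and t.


Euclidean algorithm on (380, 64) — divide until remainder is 0:
  380 = 5 · 64 + 60
  64 = 1 · 60 + 4
  60 = 15 · 4 + 0
gcd(380, 64) = 4.
Track Bezout coefficients alongside the remainders: start with r₀ = 380 = a·1 + b·0 (s = 1, t = 0) and r₁ = 64 = a·0 + b·1 (s = 0, t = 1); each new remainder r_{k+1} = r_{k-1} − q_k·r_k inherits s_{k+1} = s_{k-1} − q_k·s_k, t_{k+1} = t_{k-1} − q_k·t_k, so r_k = a·s_k + b·t_k at every step:
  q = 5: r = 60, s = 1 − 5·0 = 1, t = 0 − 5·1 = -5  (check: 380·1 + 64·(-5) = 60)
  q = 1: r = 4, s = 0 − 1·1 = -1, t = 1 − 1·(-5) = 6  (check: 380·(-1) + 64·6 = 4)
The row with r = 4 (the gcd) gives the Bezout coefficients s = -1, t = 6.
Result: 380 · (-1) + 64 · (6) = 4.

gcd(380, 64) = 4; s = -1, t = 6 (check: 380·(-1) + 64·6 = 4).


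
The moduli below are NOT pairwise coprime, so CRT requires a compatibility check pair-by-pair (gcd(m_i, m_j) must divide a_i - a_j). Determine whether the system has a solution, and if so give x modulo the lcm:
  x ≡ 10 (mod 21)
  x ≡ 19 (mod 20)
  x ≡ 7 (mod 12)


Moduli 21, 20, 12 are not pairwise coprime, so CRT works modulo lcm(m_i) when all pairwise compatibility conditions hold.
Pairwise compatibility: gcd(m_i, m_j) must divide a_i - a_j for every pair.
Merge one congruence at a time:
  Start: x ≡ 10 (mod 21).
  Combine with x ≡ 19 (mod 20): gcd(21, 20) = 1; 19 - 10 = 9, which IS divisible by 1, so compatible.
    Write x = 10 + 21·t and substitute into x ≡ 19 (mod 20): 21·t ≡ 19 − 10 = 9 (mod 20).
    Reduce coefficients mod 20: 1·t ≡ 9 (mod 20).
    So t ≡ 9 (mod 20).
    Then x = 10 + 21·9 = 199, valid modulo lcm(21, 20) = 420: x ≡ 199 (mod 420).
  Combine with x ≡ 7 (mod 12): gcd(420, 12) = 12; 7 - 199 = -192, which IS divisible by 12, so compatible.
    Write x = 199 + 420·t and substitute into x ≡ 7 (mod 12): 420·t ≡ 7 − 199 = -192 (mod 12).
    Divide the congruence (and modulus) by g = 12: 35·t ≡ -16 (mod 1).
    Modulo 1 every t works; take t = 0.
    Then x = 199 + 420·0 = 199, valid modulo lcm(420, 12) = 420: x ≡ 199 (mod 420).
Verify: 199 mod 21 = 10, 199 mod 20 = 19, 199 mod 12 = 7.

x ≡ 199 (mod 420).


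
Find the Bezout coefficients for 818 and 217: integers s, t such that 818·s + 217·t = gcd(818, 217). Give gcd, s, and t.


Euclidean algorithm on (818, 217) — divide until remainder is 0:
  818 = 3 · 217 + 167
  217 = 1 · 167 + 50
  167 = 3 · 50 + 17
  50 = 2 · 17 + 16
  17 = 1 · 16 + 1
  16 = 16 · 1 + 0
gcd(818, 217) = 1.
Track Bezout coefficients alongside the remainders: start with r₀ = 818 = a·1 + b·0 (s = 1, t = 0) and r₁ = 217 = a·0 + b·1 (s = 0, t = 1); each new remainder r_{k+1} = r_{k-1} − q_k·r_k inherits s_{k+1} = s_{k-1} − q_k·s_k, t_{k+1} = t_{k-1} − q_k·t_k, so r_k = a·s_k + b·t_k at every step:
  q = 3: r = 167, s = 1 − 3·0 = 1, t = 0 − 3·1 = -3  (check: 818·1 + 217·(-3) = 167)
  q = 1: r = 50, s = 0 − 1·1 = -1, t = 1 − 1·(-3) = 4  (check: 818·(-1) + 217·4 = 50)
  q = 3: r = 17, s = 1 − 3·(-1) = 4, t = -3 − 3·4 = -15  (check: 818·4 + 217·(-15) = 17)
  q = 2: r = 16, s = -1 − 2·4 = -9, t = 4 − 2·(-15) = 34  (check: 818·(-9) + 217·34 = 16)
  q = 1: r = 1, s = 4 − 1·(-9) = 13, t = -15 − 1·34 = -49  (check: 818·13 + 217·(-49) = 1)
The row with r = 1 (the gcd) gives the Bezout coefficients s = 13, t = -49.
Result: 818 · (13) + 217 · (-49) = 1.

gcd(818, 217) = 1; s = 13, t = -49 (check: 818·13 + 217·(-49) = 1).


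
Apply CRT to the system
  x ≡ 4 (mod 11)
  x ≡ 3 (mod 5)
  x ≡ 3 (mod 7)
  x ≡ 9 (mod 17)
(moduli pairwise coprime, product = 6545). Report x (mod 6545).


Product of moduli M = 11 · 5 · 7 · 17 = 6545.
Merge one congruence at a time:
  Start: x ≡ 4 (mod 11).
  Combine with x ≡ 3 (mod 5); new modulus lcm = 55.
    Write x = 4 + 11·t and substitute into x ≡ 3 (mod 5): 11·t ≡ 3 − 4 = -1 (mod 5).
    Reduce coefficients mod 5: 1·t ≡ 4 (mod 5).
    So t ≡ 4 (mod 5).
    Then x = 4 + 11·4 = 48, valid modulo lcm(11, 5) = 55: x ≡ 48 (mod 55).
  Combine with x ≡ 3 (mod 7); new modulus lcm = 385.
    Write x = 48 + 55·t and substitute into x ≡ 3 (mod 7): 55·t ≡ 3 − 48 = -45 (mod 7).
    Reduce coefficients mod 7: 6·t ≡ 4 (mod 7).
    The inverse of 6 mod 7 is 6 (since 6·6 = 36 = 5·7 + 1), so t ≡ 6·4 = 24 ≡ 3 (mod 7).
    Then x = 48 + 55·3 = 213, valid modulo lcm(55, 7) = 385: x ≡ 213 (mod 385).
  Combine with x ≡ 9 (mod 17); new modulus lcm = 6545.
    Write x = 213 + 385·t and substitute into x ≡ 9 (mod 17): 385·t ≡ 9 − 213 = -204 (mod 17).
    Reduce coefficients mod 17: 11·t ≡ 0 (mod 17).
    The inverse of 11 mod 17 is 14 (since 11·14 = 154 = 9·17 + 1), so t ≡ 14·0 = 0 ≡ 0 (mod 17).
    Then x = 213 + 385·0 = 213, valid modulo lcm(385, 17) = 6545: x ≡ 213 (mod 6545).
Verify against each original: 213 mod 11 = 4, 213 mod 5 = 3, 213 mod 7 = 3, 213 mod 17 = 9.

x ≡ 213 (mod 6545).


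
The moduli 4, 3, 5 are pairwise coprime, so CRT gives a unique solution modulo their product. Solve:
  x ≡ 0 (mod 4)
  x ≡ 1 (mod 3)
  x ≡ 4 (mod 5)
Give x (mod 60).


Moduli 4, 3, 5 are pairwise coprime; by CRT there is a unique solution modulo M = 4 · 3 · 5 = 60.
Solve pairwise, accumulating the modulus:
  Start with x ≡ 0 (mod 4).
  Combine with x ≡ 1 (mod 3): since gcd(4, 3) = 1, we get a unique residue mod 12.
    Write x = 0 + 4·t and substitute into x ≡ 1 (mod 3): 4·t ≡ 1 − 0 = 1 (mod 3).
    Reduce coefficients mod 3: 1·t ≡ 1 (mod 3).
    So t ≡ 1 (mod 3).
    Then x = 0 + 4·1 = 4, valid modulo lcm(4, 3) = 12: x ≡ 4 (mod 12).
  Combine with x ≡ 4 (mod 5): since gcd(12, 5) = 1, we get a unique residue mod 60.
    Write x = 4 + 12·t and substitute into x ≡ 4 (mod 5): 12·t ≡ 4 − 4 = 0 (mod 5).
    Reduce coefficients mod 5: 2·t ≡ 0 (mod 5).
    The inverse of 2 mod 5 is 3 (since 2·3 = 6 = 1·5 + 1), so t ≡ 3·0 = 0 ≡ 0 (mod 5).
    Then x = 4 + 12·0 = 4, valid modulo lcm(12, 5) = 60: x ≡ 4 (mod 60).
Verify: 4 mod 4 = 0 ✓, 4 mod 3 = 1 ✓, 4 mod 5 = 4 ✓.

x ≡ 4 (mod 60).


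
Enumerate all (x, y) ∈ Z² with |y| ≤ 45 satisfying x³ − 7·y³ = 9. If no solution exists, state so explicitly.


The equation is x³ - 7y³ = 9. For fixed y, x³ = 7·y³ + 9, so a solution requires the RHS to be a perfect cube.
Strategy: iterate y from -45 to 45, compute RHS = 7·y³ + 9, and check whether it is a (positive or negative) perfect cube.
Check small values of y:
  y = 0: RHS = 9 is not a perfect cube.
  y = 1: RHS = 16 is not a perfect cube.
  y = -1: RHS = 2 is not a perfect cube.
  y = 2: RHS = 65 is not a perfect cube.
  y = -2: RHS = -47 is not a perfect cube.
  y = 3: RHS = 198 is not a perfect cube.
  y = -3: RHS = -180 is not a perfect cube.
Continuing the search up to |y| = 45 finds no solutions either.
No (x, y) in the scanned range satisfies the equation.

No integer solutions with |y| ≤ 45.


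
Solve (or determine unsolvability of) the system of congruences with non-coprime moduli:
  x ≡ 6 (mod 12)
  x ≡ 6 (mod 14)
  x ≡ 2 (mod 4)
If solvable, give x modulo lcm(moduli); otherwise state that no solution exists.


Moduli 12, 14, 4 are not pairwise coprime, so CRT works modulo lcm(m_i) when all pairwise compatibility conditions hold.
Pairwise compatibility: gcd(m_i, m_j) must divide a_i - a_j for every pair.
Merge one congruence at a time:
  Start: x ≡ 6 (mod 12).
  Combine with x ≡ 6 (mod 14): gcd(12, 14) = 2; 6 - 6 = 0, which IS divisible by 2, so compatible.
    Write x = 6 + 12·t and substitute into x ≡ 6 (mod 14): 12·t ≡ 6 − 6 = 0 (mod 14).
    Divide the congruence (and modulus) by g = 2: 6·t ≡ 0 (mod 7).
    The inverse of 6 mod 7 is 6 (since 6·6 = 36 = 5·7 + 1), so t ≡ 6·0 = 0 ≡ 0 (mod 7).
    Then x = 6 + 12·0 = 6, valid modulo lcm(12, 14) = 84: x ≡ 6 (mod 84).
  Combine with x ≡ 2 (mod 4): gcd(84, 4) = 4; 2 - 6 = -4, which IS divisible by 4, so compatible.
    Write x = 6 + 84·t and substitute into x ≡ 2 (mod 4): 84·t ≡ 2 − 6 = -4 (mod 4).
    Divide the congruence (and modulus) by g = 4: 21·t ≡ -1 (mod 1).
    Modulo 1 every t works; take t = 0.
    Then x = 6 + 84·0 = 6, valid modulo lcm(84, 4) = 84: x ≡ 6 (mod 84).
Verify: 6 mod 12 = 6, 6 mod 14 = 6, 6 mod 4 = 2.

x ≡ 6 (mod 84).


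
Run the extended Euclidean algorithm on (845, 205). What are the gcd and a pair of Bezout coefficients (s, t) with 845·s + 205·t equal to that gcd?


Euclidean algorithm on (845, 205) — divide until remainder is 0:
  845 = 4 · 205 + 25
  205 = 8 · 25 + 5
  25 = 5 · 5 + 0
gcd(845, 205) = 5.
Track Bezout coefficients alongside the remainders: start with r₀ = 845 = a·1 + b·0 (s = 1, t = 0) and r₁ = 205 = a·0 + b·1 (s = 0, t = 1); each new remainder r_{k+1} = r_{k-1} − q_k·r_k inherits s_{k+1} = s_{k-1} − q_k·s_k, t_{k+1} = t_{k-1} − q_k·t_k, so r_k = a·s_k + b·t_k at every step:
  q = 4: r = 25, s = 1 − 4·0 = 1, t = 0 − 4·1 = -4  (check: 845·1 + 205·(-4) = 25)
  q = 8: r = 5, s = 0 − 8·1 = -8, t = 1 − 8·(-4) = 33  (check: 845·(-8) + 205·33 = 5)
The row with r = 5 (the gcd) gives the Bezout coefficients s = -8, t = 33.
Result: 845 · (-8) + 205 · (33) = 5.

gcd(845, 205) = 5; s = -8, t = 33 (check: 845·(-8) + 205·33 = 5).


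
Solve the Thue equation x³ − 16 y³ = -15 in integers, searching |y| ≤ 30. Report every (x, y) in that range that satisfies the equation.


The equation is x³ - 16y³ = -15. For fixed y, x³ = 16·y³ − 15, so a solution requires the RHS to be a perfect cube.
Strategy: iterate y from -30 to 30, compute RHS = 16·y³ − 15, and check whether it is a (positive or negative) perfect cube.
Check small values of y:
  y = 0: RHS = -15 is not a perfect cube.
  y = 1: RHS = 1 = (1)³ ⇒ x = 1 works.
  y = -1: RHS = -31 is not a perfect cube.
  y = 2: RHS = 113 is not a perfect cube.
  y = -2: RHS = -143 is not a perfect cube.
  y = 3: RHS = 417 is not a perfect cube.
  y = -3: RHS = -447 is not a perfect cube.
Continuing the search up to |y| = 30 finds no further solutions beyond those listed.
Collected solutions: (1, 1).

Solutions (with |y| ≤ 30): (1, 1).


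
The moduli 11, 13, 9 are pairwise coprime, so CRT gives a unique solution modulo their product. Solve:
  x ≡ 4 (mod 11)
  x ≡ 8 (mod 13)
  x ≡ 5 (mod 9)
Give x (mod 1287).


Moduli 11, 13, 9 are pairwise coprime; by CRT there is a unique solution modulo M = 11 · 13 · 9 = 1287.
Solve pairwise, accumulating the modulus:
  Start with x ≡ 4 (mod 11).
  Combine with x ≡ 8 (mod 13): since gcd(11, 13) = 1, we get a unique residue mod 143.
    Write x = 4 + 11·t and substitute into x ≡ 8 (mod 13): 11·t ≡ 8 − 4 = 4 (mod 13).
    The inverse of 11 mod 13 is 6 (since 11·6 = 66 = 5·13 + 1), so t ≡ 6·4 = 24 ≡ 11 (mod 13).
    Then x = 4 + 11·11 = 125, valid modulo lcm(11, 13) = 143: x ≡ 125 (mod 143).
  Combine with x ≡ 5 (mod 9): since gcd(143, 9) = 1, we get a unique residue mod 1287.
    Write x = 125 + 143·t and substitute into x ≡ 5 (mod 9): 143·t ≡ 5 − 125 = -120 (mod 9).
    Reduce coefficients mod 9: 8·t ≡ 6 (mod 9).
    The inverse of 8 mod 9 is 8 (since 8·8 = 64 = 7·9 + 1), so t ≡ 8·6 = 48 ≡ 3 (mod 9).
    Then x = 125 + 143·3 = 554, valid modulo lcm(143, 9) = 1287: x ≡ 554 (mod 1287).
Verify: 554 mod 11 = 4 ✓, 554 mod 13 = 8 ✓, 554 mod 9 = 5 ✓.

x ≡ 554 (mod 1287).


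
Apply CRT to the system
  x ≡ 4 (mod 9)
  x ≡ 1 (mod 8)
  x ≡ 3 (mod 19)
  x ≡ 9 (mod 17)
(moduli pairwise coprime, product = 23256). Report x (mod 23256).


Product of moduli M = 9 · 8 · 19 · 17 = 23256.
Merge one congruence at a time:
  Start: x ≡ 4 (mod 9).
  Combine with x ≡ 1 (mod 8); new modulus lcm = 72.
    Write x = 4 + 9·t and substitute into x ≡ 1 (mod 8): 9·t ≡ 1 − 4 = -3 (mod 8).
    Reduce coefficients mod 8: 1·t ≡ 5 (mod 8).
    So t ≡ 5 (mod 8).
    Then x = 4 + 9·5 = 49, valid modulo lcm(9, 8) = 72: x ≡ 49 (mod 72).
  Combine with x ≡ 3 (mod 19); new modulus lcm = 1368.
    Write x = 49 + 72·t and substitute into x ≡ 3 (mod 19): 72·t ≡ 3 − 49 = -46 (mod 19).
    Reduce coefficients mod 19: 15·t ≡ 11 (mod 19).
    The inverse of 15 mod 19 is 14 (since 15·14 = 210 = 11·19 + 1), so t ≡ 14·11 = 154 ≡ 2 (mod 19).
    Then x = 49 + 72·2 = 193, valid modulo lcm(72, 19) = 1368: x ≡ 193 (mod 1368).
  Combine with x ≡ 9 (mod 17); new modulus lcm = 23256.
    Write x = 193 + 1368·t and substitute into x ≡ 9 (mod 17): 1368·t ≡ 9 − 193 = -184 (mod 17).
    Reduce coefficients mod 17: 8·t ≡ 3 (mod 17).
    The inverse of 8 mod 17 is 15 (since 8·15 = 120 = 7·17 + 1), so t ≡ 15·3 = 45 ≡ 11 (mod 17).
    Then x = 193 + 1368·11 = 15241, valid modulo lcm(1368, 17) = 23256: x ≡ 15241 (mod 23256).
Verify against each original: 15241 mod 9 = 4, 15241 mod 8 = 1, 15241 mod 19 = 3, 15241 mod 17 = 9.

x ≡ 15241 (mod 23256).


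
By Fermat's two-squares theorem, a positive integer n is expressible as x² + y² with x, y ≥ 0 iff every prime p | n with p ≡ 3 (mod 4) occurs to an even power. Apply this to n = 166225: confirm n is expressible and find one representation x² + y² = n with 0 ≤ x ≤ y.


Step 1: Factor n = 166225 = 5^2 · 61 · 109.
Step 2: Check the mod-4 condition on each prime factor: 5 ≡ 1 (mod 4), exponent 2; 61 ≡ 1 (mod 4), exponent 1; 109 ≡ 1 (mod 4), exponent 1.
All primes ≡ 3 (mod 4) appear to even exponent (or don't appear), so by the two-squares theorem n IS expressible as a sum of two squares.
Step 3: Build a representation. Group n = k² · m with k = 5 and m = 61 · 109 = 6649 (a product of primes ≡ 1 (mod 4)); a representation of m scales to one of n via (k·x)² + (k·y)² = k²(x² + y²). Each prime p ≡ 1 (mod 4) is itself a sum of two squares; find a² by testing p − a² for a perfect square:
  61: 61 − 1² = 60, 61 − 2² = 57, 61 − 3² = 52, 61 − 4² = 45, 61 − 5² = 36 = 6² ⇒ 61 = 5² + 6².
  109: 109 − 1² = 108, 109 − 2² = 105, 109 − 3² = 100 = 10² ⇒ 109 = 3² + 10².
  Combine using the Brahmagupta–Fibonacci identity (a² + b²)(c² + d²) = (ac − bd)² + (ad + bc)² = (ac + bd)² + (ad − bc)²:
  61 · 109 = 6649: from (5² + 6²)(3² + 10²), take (5·3 − 6·10, 5·10 + 6·3) = (15 − 60, 50 + 18) = (-45, 68); dropping signs (only squares matter) gives (45, 68); check 45² + 68² = 2025 + 4624 = 6649 ✓.
  Scale by k = 5: (5·45, 5·68) = (225, 340).
Step 4: Order so x ≤ y and verify: 225² + 340² = 50625 + 115600 = 166225 = n. ✓

n = 166225 = 225² + 340² (one valid representation with x ≤ y).


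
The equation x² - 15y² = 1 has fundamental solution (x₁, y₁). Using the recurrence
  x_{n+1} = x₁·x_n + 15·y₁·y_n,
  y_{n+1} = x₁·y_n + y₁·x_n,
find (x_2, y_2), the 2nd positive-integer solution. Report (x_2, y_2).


Step 1: Find the fundamental solution (x₁, y₁) of x² - 15y² = 1.
  Expand √15 as a continued fraction. a₀ = ⌊√15⌋ = 3; iterate m_{k+1} = d_k·a_k − m_k, d_{k+1} = (15 − m_{k+1}²)/d_k, a_{k+1} = ⌊(a₀ + m_{k+1})/d_{k+1}⌋ (starting m₀ = 0, d₀ = 1), with convergents p_k = a_k·p_{k-1} + p_{k-2}, q_k = a_k·q_{k-1} + q_{k-2} (p₋₁ = 1, q₋₁ = 0):
  k = 0: a₀ = 3; p₀/q₀ = 3/1; p₀² − 15·q₀² = 9 − 15 = -6.
  k = 1: m = 3, d = 6, a = ⌊(3 + 3)/6⌋ = 1; p/q = (1·3 + 1)/(1·1 + 0) = 4/1; p² − 15·q² = 16 − 15 = 1.
  The first convergent with p² − 15·q² = 1 gives the fundamental solution (x₁, y₁) = (4, 1).
Step 2: Apply the recurrence (x_{n+1}, y_{n+1}) = (x₁x_n + 15y₁y_n, x₁y_n + y₁x_n) repeatedly.
  From (x_1, y_1) = (4, 1): x_2 = 4·4 + 15·1·1 = 31; y_2 = 4·1 + 1·4 = 8.
Step 3: Verify x_2² - 15·y_2² = 961 - 960 = 1 (should be 1). ✓

(x_1, y_1) = (4, 1); (x_2, y_2) = (31, 8).


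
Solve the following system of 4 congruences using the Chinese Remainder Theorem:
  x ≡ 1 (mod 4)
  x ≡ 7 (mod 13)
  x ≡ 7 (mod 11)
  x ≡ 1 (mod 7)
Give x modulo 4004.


Product of moduli M = 4 · 13 · 11 · 7 = 4004.
Merge one congruence at a time:
  Start: x ≡ 1 (mod 4).
  Combine with x ≡ 7 (mod 13); new modulus lcm = 52.
    Write x = 1 + 4·t and substitute into x ≡ 7 (mod 13): 4·t ≡ 7 − 1 = 6 (mod 13).
    The inverse of 4 mod 13 is 10 (since 4·10 = 40 = 3·13 + 1), so t ≡ 10·6 = 60 ≡ 8 (mod 13).
    Then x = 1 + 4·8 = 33, valid modulo lcm(4, 13) = 52: x ≡ 33 (mod 52).
  Combine with x ≡ 7 (mod 11); new modulus lcm = 572.
    Write x = 33 + 52·t and substitute into x ≡ 7 (mod 11): 52·t ≡ 7 − 33 = -26 (mod 11).
    Reduce coefficients mod 11: 8·t ≡ 7 (mod 11).
    The inverse of 8 mod 11 is 7 (since 8·7 = 56 = 5·11 + 1), so t ≡ 7·7 = 49 ≡ 5 (mod 11).
    Then x = 33 + 52·5 = 293, valid modulo lcm(52, 11) = 572: x ≡ 293 (mod 572).
  Combine with x ≡ 1 (mod 7); new modulus lcm = 4004.
    Write x = 293 + 572·t and substitute into x ≡ 1 (mod 7): 572·t ≡ 1 − 293 = -292 (mod 7).
    Reduce coefficients mod 7: 5·t ≡ 2 (mod 7).
    The inverse of 5 mod 7 is 3 (since 5·3 = 15 = 2·7 + 1), so t ≡ 3·2 = 6 ≡ 6 (mod 7).
    Then x = 293 + 572·6 = 3725, valid modulo lcm(572, 7) = 4004: x ≡ 3725 (mod 4004).
Verify against each original: 3725 mod 4 = 1, 3725 mod 13 = 7, 3725 mod 11 = 7, 3725 mod 7 = 1.

x ≡ 3725 (mod 4004).


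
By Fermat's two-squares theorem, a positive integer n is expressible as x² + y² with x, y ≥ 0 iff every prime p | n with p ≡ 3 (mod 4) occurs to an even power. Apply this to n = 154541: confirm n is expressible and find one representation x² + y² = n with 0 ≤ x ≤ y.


Step 1: Factor n = 154541 = 29 · 73^2.
Step 2: Check the mod-4 condition on each prime factor: 29 ≡ 1 (mod 4), exponent 1; 73 ≡ 1 (mod 4), exponent 2.
All primes ≡ 3 (mod 4) appear to even exponent (or don't appear), so by the two-squares theorem n IS expressible as a sum of two squares.
Step 3: Build a representation. Here n = 29 · 73 · 73 is a product of primes ≡ 1 (mod 4). Each prime p ≡ 1 (mod 4) is itself a sum of two squares; find a² by testing p − a² for a perfect square:
  29: 29 − 1² = 28, 29 − 2² = 25 = 5² ⇒ 29 = 2² + 5².
  73: 73 − 1² = 72, 73 − 2² = 69, 73 − 3² = 64 = 8² ⇒ 73 = 3² + 8².
  Combine using the Brahmagupta–Fibonacci identity (a² + b²)(c² + d²) = (ac − bd)² + (ad + bc)² = (ac + bd)² + (ad − bc)²:
  29 · 73 = 2117: from (2² + 5²)(3² + 8²), take (2·3 − 5·8, 2·8 + 5·3) = (6 − 40, 16 + 15) = (-34, 31); dropping signs (only squares matter) gives (34, 31); check 34² + 31² = 1156 + 961 = 2117 ✓.
  2117 · 73 = 154541: from (34² + 31²)(3² + 8²), take (34·3 − 31·8, 34·8 + 31·3) = (102 − 248, 272 + 93) = (-146, 365); dropping signs (only squares matter) gives (146, 365); check 146² + 365² = 21316 + 133225 = 154541 ✓.
Step 4: Order so x ≤ y and verify: 146² + 365² = 21316 + 133225 = 154541 = n. ✓

n = 154541 = 146² + 365² (one valid representation with x ≤ y).


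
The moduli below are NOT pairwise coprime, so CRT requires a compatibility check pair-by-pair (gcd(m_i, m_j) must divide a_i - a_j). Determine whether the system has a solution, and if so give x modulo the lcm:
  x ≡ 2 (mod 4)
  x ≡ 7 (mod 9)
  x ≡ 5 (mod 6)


Moduli 4, 9, 6 are not pairwise coprime, so CRT works modulo lcm(m_i) when all pairwise compatibility conditions hold.
Pairwise compatibility: gcd(m_i, m_j) must divide a_i - a_j for every pair.
Merge one congruence at a time:
  Start: x ≡ 2 (mod 4).
  Combine with x ≡ 7 (mod 9): gcd(4, 9) = 1; 7 - 2 = 5, which IS divisible by 1, so compatible.
    Write x = 2 + 4·t and substitute into x ≡ 7 (mod 9): 4·t ≡ 7 − 2 = 5 (mod 9).
    The inverse of 4 mod 9 is 7 (since 4·7 = 28 = 3·9 + 1), so t ≡ 7·5 = 35 ≡ 8 (mod 9).
    Then x = 2 + 4·8 = 34, valid modulo lcm(4, 9) = 36: x ≡ 34 (mod 36).
  Combine with x ≡ 5 (mod 6): gcd(36, 6) = 6, and 5 - 34 = -29 is NOT divisible by 6.
    ⇒ system is inconsistent (no integer solution).

No solution (the system is inconsistent).


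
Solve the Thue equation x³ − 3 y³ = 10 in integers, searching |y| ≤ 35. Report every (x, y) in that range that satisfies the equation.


The equation is x³ - 3y³ = 10. For fixed y, x³ = 3·y³ + 10, so a solution requires the RHS to be a perfect cube.
Strategy: iterate y from -35 to 35, compute RHS = 3·y³ + 10, and check whether it is a (positive or negative) perfect cube.
Check small values of y:
  y = 0: RHS = 10 is not a perfect cube.
  y = 1: RHS = 13 is not a perfect cube.
  y = -1: RHS = 7 is not a perfect cube.
  y = 2: RHS = 34 is not a perfect cube.
  y = -2: RHS = -14 is not a perfect cube.
  y = 3: RHS = 91 is not a perfect cube.
  y = -3: RHS = -71 is not a perfect cube.
Continuing, at y = 9: RHS = 2197 = (13)³ ⇒ x = 13 works.
Searching the remaining y in |y| ≤ 35 finds no further solutions.
Collected solutions: (13, 9).

Solutions (with |y| ≤ 35): (13, 9).


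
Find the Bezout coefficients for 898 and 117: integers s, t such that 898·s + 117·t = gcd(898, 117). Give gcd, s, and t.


Euclidean algorithm on (898, 117) — divide until remainder is 0:
  898 = 7 · 117 + 79
  117 = 1 · 79 + 38
  79 = 2 · 38 + 3
  38 = 12 · 3 + 2
  3 = 1 · 2 + 1
  2 = 2 · 1 + 0
gcd(898, 117) = 1.
Track Bezout coefficients alongside the remainders: start with r₀ = 898 = a·1 + b·0 (s = 1, t = 0) and r₁ = 117 = a·0 + b·1 (s = 0, t = 1); each new remainder r_{k+1} = r_{k-1} − q_k·r_k inherits s_{k+1} = s_{k-1} − q_k·s_k, t_{k+1} = t_{k-1} − q_k·t_k, so r_k = a·s_k + b·t_k at every step:
  q = 7: r = 79, s = 1 − 7·0 = 1, t = 0 − 7·1 = -7  (check: 898·1 + 117·(-7) = 79)
  q = 1: r = 38, s = 0 − 1·1 = -1, t = 1 − 1·(-7) = 8  (check: 898·(-1) + 117·8 = 38)
  q = 2: r = 3, s = 1 − 2·(-1) = 3, t = -7 − 2·8 = -23  (check: 898·3 + 117·(-23) = 3)
  q = 12: r = 2, s = -1 − 12·3 = -37, t = 8 − 12·(-23) = 284  (check: 898·(-37) + 117·284 = 2)
  q = 1: r = 1, s = 3 − 1·(-37) = 40, t = -23 − 1·284 = -307  (check: 898·40 + 117·(-307) = 1)
The row with r = 1 (the gcd) gives the Bezout coefficients s = 40, t = -307.
Result: 898 · (40) + 117 · (-307) = 1.

gcd(898, 117) = 1; s = 40, t = -307 (check: 898·40 + 117·(-307) = 1).


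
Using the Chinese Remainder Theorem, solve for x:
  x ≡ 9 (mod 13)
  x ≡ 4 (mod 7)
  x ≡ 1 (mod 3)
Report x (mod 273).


Moduli 13, 7, 3 are pairwise coprime; by CRT there is a unique solution modulo M = 13 · 7 · 3 = 273.
Solve pairwise, accumulating the modulus:
  Start with x ≡ 9 (mod 13).
  Combine with x ≡ 4 (mod 7): since gcd(13, 7) = 1, we get a unique residue mod 91.
    Write x = 9 + 13·t and substitute into x ≡ 4 (mod 7): 13·t ≡ 4 − 9 = -5 (mod 7).
    Reduce coefficients mod 7: 6·t ≡ 2 (mod 7).
    The inverse of 6 mod 7 is 6 (since 6·6 = 36 = 5·7 + 1), so t ≡ 6·2 = 12 ≡ 5 (mod 7).
    Then x = 9 + 13·5 = 74, valid modulo lcm(13, 7) = 91: x ≡ 74 (mod 91).
  Combine with x ≡ 1 (mod 3): since gcd(91, 3) = 1, we get a unique residue mod 273.
    Write x = 74 + 91·t and substitute into x ≡ 1 (mod 3): 91·t ≡ 1 − 74 = -73 (mod 3).
    Reduce coefficients mod 3: 1·t ≡ 2 (mod 3).
    So t ≡ 2 (mod 3).
    Then x = 74 + 91·2 = 256, valid modulo lcm(91, 3) = 273: x ≡ 256 (mod 273).
Verify: 256 mod 13 = 9 ✓, 256 mod 7 = 4 ✓, 256 mod 3 = 1 ✓.

x ≡ 256 (mod 273).


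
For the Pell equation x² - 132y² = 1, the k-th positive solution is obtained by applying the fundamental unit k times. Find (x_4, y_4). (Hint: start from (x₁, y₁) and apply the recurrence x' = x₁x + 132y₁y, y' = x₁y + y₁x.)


Step 1: Find the fundamental solution (x₁, y₁) of x² - 132y² = 1.
  Expand √132 as a continued fraction. a₀ = ⌊√132⌋ = 11; iterate m_{k+1} = d_k·a_k − m_k, d_{k+1} = (132 − m_{k+1}²)/d_k, a_{k+1} = ⌊(a₀ + m_{k+1})/d_{k+1}⌋ (starting m₀ = 0, d₀ = 1), with convergents p_k = a_k·p_{k-1} + p_{k-2}, q_k = a_k·q_{k-1} + q_{k-2} (p₋₁ = 1, q₋₁ = 0):
  k = 0: a₀ = 11; p₀/q₀ = 11/1; p₀² − 132·q₀² = 121 − 132 = -11.
  k = 1: m = 11, d = 11, a = ⌊(11 + 11)/11⌋ = 2; p/q = (2·11 + 1)/(2·1 + 0) = 23/2; p² − 132·q² = 529 − 528 = 1.
  The first convergent with p² − 132·q² = 1 gives the fundamental solution (x₁, y₁) = (23, 2).
Step 2: Apply the recurrence (x_{n+1}, y_{n+1}) = (x₁x_n + 132y₁y_n, x₁y_n + y₁x_n) repeatedly.
  From (x_1, y_1) = (23, 2): x_2 = 23·23 + 132·2·2 = 1057; y_2 = 23·2 + 2·23 = 92.
  From (x_2, y_2) = (1057, 92): x_3 = 23·1057 + 132·2·92 = 48599; y_3 = 23·92 + 2·1057 = 4230.
  From (x_3, y_3) = (48599, 4230): x_4 = 23·48599 + 132·2·4230 = 2234497; y_4 = 23·4230 + 2·48599 = 194488.
Step 3: Verify x_4² - 132·y_4² = 4992976843009 - 4992976843008 = 1 (should be 1). ✓

(x_1, y_1) = (23, 2); (x_4, y_4) = (2234497, 194488).


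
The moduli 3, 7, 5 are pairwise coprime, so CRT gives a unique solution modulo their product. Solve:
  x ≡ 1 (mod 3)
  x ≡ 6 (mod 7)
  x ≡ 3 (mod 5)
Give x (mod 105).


Moduli 3, 7, 5 are pairwise coprime; by CRT there is a unique solution modulo M = 3 · 7 · 5 = 105.
Solve pairwise, accumulating the modulus:
  Start with x ≡ 1 (mod 3).
  Combine with x ≡ 6 (mod 7): since gcd(3, 7) = 1, we get a unique residue mod 21.
    Write x = 1 + 3·t and substitute into x ≡ 6 (mod 7): 3·t ≡ 6 − 1 = 5 (mod 7).
    The inverse of 3 mod 7 is 5 (since 3·5 = 15 = 2·7 + 1), so t ≡ 5·5 = 25 ≡ 4 (mod 7).
    Then x = 1 + 3·4 = 13, valid modulo lcm(3, 7) = 21: x ≡ 13 (mod 21).
  Combine with x ≡ 3 (mod 5): since gcd(21, 5) = 1, we get a unique residue mod 105.
    Write x = 13 + 21·t and substitute into x ≡ 3 (mod 5): 21·t ≡ 3 − 13 = -10 (mod 5).
    Reduce coefficients mod 5: 1·t ≡ 0 (mod 5).
    So t ≡ 0 (mod 5).
    Then x = 13 + 21·0 = 13, valid modulo lcm(21, 5) = 105: x ≡ 13 (mod 105).
Verify: 13 mod 3 = 1 ✓, 13 mod 7 = 6 ✓, 13 mod 5 = 3 ✓.

x ≡ 13 (mod 105).


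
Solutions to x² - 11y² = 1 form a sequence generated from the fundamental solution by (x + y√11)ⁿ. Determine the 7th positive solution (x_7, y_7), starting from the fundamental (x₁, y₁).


Step 1: Find the fundamental solution (x₁, y₁) of x² - 11y² = 1.
  Expand √11 as a continued fraction. a₀ = ⌊√11⌋ = 3; iterate m_{k+1} = d_k·a_k − m_k, d_{k+1} = (11 − m_{k+1}²)/d_k, a_{k+1} = ⌊(a₀ + m_{k+1})/d_{k+1}⌋ (starting m₀ = 0, d₀ = 1), with convergents p_k = a_k·p_{k-1} + p_{k-2}, q_k = a_k·q_{k-1} + q_{k-2} (p₋₁ = 1, q₋₁ = 0):
  k = 0: a₀ = 3; p₀/q₀ = 3/1; p₀² − 11·q₀² = 9 − 11 = -2.
  k = 1: m = 3, d = 2, a = ⌊(3 + 3)/2⌋ = 3; p/q = (3·3 + 1)/(3·1 + 0) = 10/3; p² − 11·q² = 100 − 99 = 1.
  The first convergent with p² − 11·q² = 1 gives the fundamental solution (x₁, y₁) = (10, 3).
Step 2: Apply the recurrence (x_{n+1}, y_{n+1}) = (x₁x_n + 11y₁y_n, x₁y_n + y₁x_n) repeatedly.
  From (x_1, y_1) = (10, 3): x_2 = 10·10 + 11·3·3 = 199; y_2 = 10·3 + 3·10 = 60.
  From (x_2, y_2) = (199, 60): x_3 = 10·199 + 11·3·60 = 3970; y_3 = 10·60 + 3·199 = 1197.
  From (x_3, y_3) = (3970, 1197): x_4 = 10·3970 + 11·3·1197 = 79201; y_4 = 10·1197 + 3·3970 = 23880.
  From (x_4, y_4) = (79201, 23880): x_5 = 10·79201 + 11·3·23880 = 1580050; y_5 = 10·23880 + 3·79201 = 476403.
  From (x_5, y_5) = (1580050, 476403): x_6 = 10·1580050 + 11·3·476403 = 31521799; y_6 = 10·476403 + 3·1580050 = 9504180.
  From (x_6, y_6) = (31521799, 9504180): x_7 = 10·31521799 + 11·3·9504180 = 628855930; y_7 = 10·9504180 + 3·31521799 = 189607197.
Step 3: Verify x_7² - 11·y_7² = 395459780696164900 - 395459780696164899 = 1 (should be 1). ✓

(x_1, y_1) = (10, 3); (x_7, y_7) = (628855930, 189607197).
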